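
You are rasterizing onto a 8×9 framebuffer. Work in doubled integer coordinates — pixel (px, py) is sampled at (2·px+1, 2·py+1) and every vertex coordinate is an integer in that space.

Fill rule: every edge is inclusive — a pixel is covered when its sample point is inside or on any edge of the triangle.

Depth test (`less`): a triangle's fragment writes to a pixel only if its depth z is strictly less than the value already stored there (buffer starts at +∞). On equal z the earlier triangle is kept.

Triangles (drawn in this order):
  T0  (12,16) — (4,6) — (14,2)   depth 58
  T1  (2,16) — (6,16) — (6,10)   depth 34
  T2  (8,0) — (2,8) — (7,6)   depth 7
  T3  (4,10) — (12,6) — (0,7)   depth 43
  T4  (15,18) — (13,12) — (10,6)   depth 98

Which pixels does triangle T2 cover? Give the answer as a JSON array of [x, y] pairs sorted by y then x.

T0:
  2·area = 132
  edge (12, 16)→(4, 6): d=(-8,-10) inclusive
  edge (4, 6)→(14, 2): d=(10,-4) inclusive
  edge (14, 2)→(12, 16): d=(-2,14) inclusive
    (6,1)@(13, 3): e=[114,6,12] → #
    (7,1)@(15, 3): e=[134,14,-16] → ·
    (3,2)@(7, 5): e=[38,2,92] → #
    (4,2)@(9, 5): e=[58,10,64] → #
    (5,2)@(11, 5): e=[78,18,36] → #
    (7,2)@(15, 5): e=[118,34,-20] → ·
    (2,3)@(5, 7): e=[2,14,116] → #
    (7,3)@(15, 7): e=[102,54,-24] → ·
    (2,4)@(5, 9): e=[-14,34,112] → ·
    (3,4)@(7, 9): e=[6,42,84] → #
    (6,4)@(13, 9): e=[66,66,0] → #  [on edge]
    (7,4)@(15, 9): e=[86,74,-28] → ·
  covered (17 px):
    · · · · · · · ·
    · · · · · · # ·
    · · · # # # # ·
    · · # # # # # ·
    · · · # # # # ·
    · · · · # # · ·
    · · · · · # · ·
    · · · · · · · ·
    · · · · · · · ·
T1:
  2·area = 24  (B↔C swapped to make it positive)
  edge (2, 16)→(6, 10): d=(4,-6) inclusive
  edge (6, 10)→(6, 16): d=(0,6) inclusive
  edge (6, 16)→(2, 16): d=(-4,0) inclusive
    (2,6)@(5, 13): e=[6,6,12] → #
    (3,6)@(7, 13): e=[18,-6,12] → ·
    (1,7)@(3, 15): e=[2,18,4] → #
    (3,7)@(7, 15): e=[26,-6,4] → ·
    (1,8)@(3, 17): e=[10,18,-4] → ·
    (2,8)@(5, 17): e=[22,6,-4] → ·
  covered (3 px):
    · · · · · · · ·
    · · · · · · · ·
    · · · · · · · ·
    · · · · · · · ·
    · · · · · · · ·
    · · · · · · · ·
    · · # · · · · ·
    · # # · · · · ·
    · · · · · · · ·
T2:
  2·area = 28  (B↔C swapped to make it positive)
  edge (8, 0)→(7, 6): d=(-1,6) inclusive
  edge (7, 6)→(2, 8): d=(-5,2) inclusive
  edge (2, 8)→(8, 0): d=(6,-8) inclusive
    (3,1)@(7, 3): e=[3,15,10] → #
    (4,1)@(9, 3): e=[-9,11,26] → ·
    (2,2)@(5, 5): e=[13,9,6] → #
    (4,2)@(9, 5): e=[-11,1,38] → ·
    (1,3)@(3, 7): e=[23,3,2] → #
    (2,3)@(5, 7): e=[11,-1,18] → ·
    (3,3)@(7, 7): e=[-1,-5,34] → ·
    (1,4)@(3, 9): e=[21,-7,14] → ·
  covered (4 px):
    · · · · · · · ·
    · · · # · · · ·
    · · # # · · · ·
    · # · · · · · ·
    · · · · · · · ·
    · · · · · · · ·
    · · · · · · · ·
    · · · · · · · ·
    · · · · · · · ·
T3:
  2·area = 40  (B↔C swapped to make it positive)
  edge (4, 10)→(0, 7): d=(-4,-3) inclusive
  edge (0, 7)→(12, 6): d=(12,-1) inclusive
  edge (12, 6)→(4, 10): d=(-8,4) inclusive
    (0,3)@(1, 7): e=[3,1,36] → #
    (1,3)@(3, 7): e=[9,3,28] → #
    (2,3)@(5, 7): e=[15,5,20] → #
    (3,3)@(7, 7): e=[21,7,12] → #
    (4,3)@(9, 7): e=[27,9,4] → #
    (5,3)@(11, 7): e=[33,11,-4] → ·
    (0,4)@(1, 9): e=[-5,25,20] → ·
    (1,4)@(3, 9): e=[1,27,12] → #
    (3,4)@(7, 9): e=[13,31,-4] → ·
    (4,4)@(9, 9): e=[19,33,-12] → ·
    (1,5)@(3, 11): e=[-7,51,-4] → ·
    (2,5)@(5, 11): e=[-1,53,-12] → ·
  covered (7 px):
    · · · · · · · ·
    · · · · · · · ·
    · · · · · · · ·
    # # # # # · · ·
    · # # · · · · ·
    · · · · · · · ·
    · · · · · · · ·
    · · · · · · · ·
    · · · · · · · ·
T4:
  2·area = 6  (B↔C swapped to make it positive)
  edge (15, 18)→(10, 6): d=(-5,-12) inclusive
  edge (10, 6)→(13, 12): d=(3,6) inclusive
  edge (13, 12)→(15, 18): d=(2,6) inclusive
    (6,6)@(13, 13): e=[1,3,2] → #
    (7,6)@(15, 13): e=[25,-9,-10] → ·
    (6,7)@(13, 15): e=[-9,9,6] → ·
  covered (1 px):
    · · · · · · · ·
    · · · · · · · ·
    · · · · · · · ·
    · · · · · · · ·
    · · · · · · · ·
    · · · · · · · ·
    · · · · · · # ·
    · · · · · · · ·
    · · · · · · · ·

Answer: [[3,1],[2,2],[3,2],[1,3]]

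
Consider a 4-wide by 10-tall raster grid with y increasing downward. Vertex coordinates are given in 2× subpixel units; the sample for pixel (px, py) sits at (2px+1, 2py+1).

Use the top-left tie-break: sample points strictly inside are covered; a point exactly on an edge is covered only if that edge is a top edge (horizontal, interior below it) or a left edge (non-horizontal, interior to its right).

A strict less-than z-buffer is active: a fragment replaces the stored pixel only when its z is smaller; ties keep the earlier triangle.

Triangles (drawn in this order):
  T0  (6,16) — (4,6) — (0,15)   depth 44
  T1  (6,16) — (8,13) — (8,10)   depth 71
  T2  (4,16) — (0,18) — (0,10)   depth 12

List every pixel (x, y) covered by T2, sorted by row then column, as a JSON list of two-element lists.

T0:
  2·area = 58  (B↔C swapped to make it positive)
  edge (6, 16)→(0, 15): d=(-6,-1) top-left  bias=+0
  edge (0, 15)→(4, 6): d=(4,-9) top-left  bias=+0
  edge (4, 6)→(6, 16): d=(2,10) right/bottom  bias=-1
    (1,0)@(3, 1): e=[87,-29,0] → ·  [on edge]
    (1,4)@(3, 9): e=[39,3,16] → #
    (2,4)@(5, 9): e=[41,21,-4] → ·
    (1,5)@(3, 11): e=[27,11,20] → #
    (2,5)@(5, 11): e=[29,29,0] → ·  [on edge]
    (0,6)@(1, 13): e=[13,1,44] → #
    (2,6)@(5, 13): e=[17,37,4] → #
    (3,6)@(7, 13): e=[19,55,-16] → ·
    (0,7)@(1, 15): e=[1,9,48] → #
    (3,7)@(7, 15): e=[7,63,-12] → ·
    (0,8)@(1, 17): e=[-11,17,52] → ·
    (1,8)@(3, 17): e=[-9,35,32] → ·
  covered (8 px):
    · · · ·
    · · · ·
    · · · ·
    · · · ·
    · # · ·
    · # · ·
    # # # ·
    # # # ·
    · · · ·
    · · · ·
T1:
  2·area = 6  (B↔C swapped to make it positive)
  edge (6, 16)→(8, 10): d=(2,-6) top-left  bias=+0
  edge (8, 10)→(8, 13): d=(0,3) right/bottom  bias=-1
  edge (8, 13)→(6, 16): d=(-2,3) right/bottom  bias=-1
    (3,6)@(7, 13): e=[0,3,3] → #  [on edge]
    (3,7)@(7, 15): e=[4,3,-1] → ·
    (2,9)@(5, 19): e=[0,9,-3] → ·  [on edge]
  covered (1 px):
    · · · ·
    · · · ·
    · · · ·
    · · · ·
    · · · ·
    · · · ·
    · · · #
    · · · ·
    · · · ·
    · · · ·
T2:
  2·area = 32
  edge (4, 16)→(0, 18): d=(-4,2) right/bottom  bias=-1
  edge (0, 18)→(0, 10): d=(0,-8) top-left  bias=+0
  edge (0, 10)→(4, 16): d=(4,6) right/bottom  bias=-1
    (0,6)@(1, 13): e=[18,8,6] → #
    (1,6)@(3, 13): e=[14,24,-6] → ·
    (0,7)@(1, 15): e=[10,8,14] → #
    (1,7)@(3, 15): e=[6,24,2] → #
    (2,7)@(5, 15): e=[2,40,-10] → ·
    (0,8)@(1, 17): e=[2,8,22] → #
    (1,8)@(3, 17): e=[-2,24,10] → ·
    (0,9)@(1, 19): e=[-6,8,30] → ·
  covered (4 px):
    · · · ·
    · · · ·
    · · · ·
    · · · ·
    · · · ·
    · · · ·
    # · · ·
    # # · ·
    # · · ·
    · · · ·

Result: [[0,6],[0,7],[1,7],[0,8]]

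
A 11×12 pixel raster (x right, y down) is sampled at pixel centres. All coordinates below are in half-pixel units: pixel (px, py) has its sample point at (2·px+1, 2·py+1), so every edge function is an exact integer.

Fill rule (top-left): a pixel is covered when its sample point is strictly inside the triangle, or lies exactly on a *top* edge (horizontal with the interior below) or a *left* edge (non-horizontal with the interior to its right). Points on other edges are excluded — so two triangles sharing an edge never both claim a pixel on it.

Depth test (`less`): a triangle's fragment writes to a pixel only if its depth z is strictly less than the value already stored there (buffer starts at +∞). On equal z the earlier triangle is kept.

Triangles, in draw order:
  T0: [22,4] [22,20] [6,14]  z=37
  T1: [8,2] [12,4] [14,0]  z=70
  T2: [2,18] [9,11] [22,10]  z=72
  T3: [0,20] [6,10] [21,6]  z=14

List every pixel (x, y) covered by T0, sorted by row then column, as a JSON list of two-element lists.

T0:
  2·area = 256
  edge (22, 4)→(22, 20): d=(0,16) right/bottom  bias=-1
  edge (22, 20)→(6, 14): d=(-16,-6) top-left  bias=+0
  edge (6, 14)→(22, 4): d=(16,-10) top-left  bias=+0
    (10,2)@(21, 5): e=[16,234,6] → #
    (9,3)@(19, 7): e=[48,190,18] → #
    (7,4)@(15, 9): e=[112,134,10] → #
    (8,4)@(17, 9): e=[80,146,30] → #
    (5,5)@(11, 11): e=[176,78,2] → #
    (6,5)@(13, 11): e=[144,90,22] → #
    (4,6)@(9, 13): e=[208,34,14] → #
    (4,7)@(9, 15): e=[208,2,46] → #
    (4,8)@(9, 17): e=[208,-30,78] → ·
    (5,8)@(11, 17): e=[176,-18,98] → ·
    (6,8)@(13, 17): e=[144,-6,118] → ·
    (7,8)@(15, 17): e=[112,6,138] → #
  covered (32 px):
    · · · · · · · · · · ·
    · · · · · · · · · · ·
    · · · · · · · · · · #
    · · · · · · · · · # #
    · · · · · · · # # # #
    · · · · · # # # # # #
    · · · · # # # # # # #
    · · · · # # # # # # #
    · · · · · · · # # # #
    · · · · · · · · · · #
    · · · · · · · · · · ·
    · · · · · · · · · · ·
T1:
  2·area = 20  (B↔C swapped to make it positive)
  edge (8, 2)→(14, 0): d=(6,-2) top-left  bias=+0
  edge (14, 0)→(12, 4): d=(-2,4) right/bottom  bias=-1
  edge (12, 4)→(8, 2): d=(-4,-2) top-left  bias=+0
    (5,0)@(11, 1): e=[0,10,10] → #  [on edge]
    (6,0)@(13, 1): e=[4,2,14] → #
    (7,0)@(15, 1): e=[8,-6,18] → ·
    (2,1)@(5, 3): e=[0,30,-10] → ·  [on edge]
    (5,1)@(11, 3): e=[12,6,2] → #
    (6,1)@(13, 3): e=[16,-2,6] → ·
    (5,2)@(11, 5): e=[24,2,-6] → ·
  covered (3 px):
    · · · · · # # · · · ·
    · · · · · # · · · · ·
    · · · · · · · · · · ·
    · · · · · · · · · · ·
    · · · · · · · · · · ·
    · · · · · · · · · · ·
    · · · · · · · · · · ·
    · · · · · · · · · · ·
    · · · · · · · · · · ·
    · · · · · · · · · · ·
    · · · · · · · · · · ·
    · · · · · · · · · · ·
T2:
  2·area = 84
  edge (2, 18)→(9, 11): d=(7,-7) top-left  bias=+0
  edge (9, 11)→(22, 10): d=(13,-1) top-left  bias=+0
  edge (22, 10)→(2, 18): d=(-20,8) right/bottom  bias=-1
    (9,0)@(19, 1): e=[0,-120,204] → ·  [on edge]
    (8,1)@(17, 3): e=[0,-96,180] → ·  [on edge]
    (7,2)@(15, 5): e=[0,-72,156] → ·  [on edge]
    (6,3)@(13, 7): e=[0,-48,132] → ·  [on edge]
    (5,4)@(11, 9): e=[0,-24,108] → ·  [on edge]
    (4,5)@(9, 11): e=[0,0,84] → #  [on edge]
    (5,5)@(11, 11): e=[14,2,68] → #
    (6,5)@(13, 11): e=[28,4,52] → #
    (7,5)@(15, 11): e=[42,6,36] → #
    (8,5)@(17, 11): e=[56,8,20] → #
    (9,5)@(19, 11): e=[70,10,4] → #
    (10,5)@(21, 11): e=[84,12,-12] → ·
    (3,6)@(7, 13): e=[0,24,60] → #  [on edge]
    (2,7)@(5, 15): e=[0,48,36] → #  [on edge]
    (1,8)@(3, 17): e=[0,72,12] → #  [on edge]
    (0,9)@(1, 19): e=[0,96,-12] → ·  [on edge]
  covered (14 px):
    · · · · · · · · · · ·
    · · · · · · · · · · ·
    · · · · · · · · · · ·
    · · · · · · · · · · ·
    · · · · · · · · · · ·
    · · · · # # # # # # ·
    · · · # # # # · · · ·
    · · # # # · · · · · ·
    · # · · · · · · · · ·
    · · · · · · · · · · ·
    · · · · · · · · · · ·
    · · · · · · · · · · ·
T3:
  2·area = 126
  edge (0, 20)→(6, 10): d=(6,-10) top-left  bias=+0
  edge (6, 10)→(21, 6): d=(15,-4) top-left  bias=+0
  edge (21, 6)→(0, 20): d=(-21,14) right/bottom  bias=-1
    (4,2)@(9, 5): e=[0,-63,189] → ·  [on edge]
    (9,3)@(19, 7): e=[112,7,7] → #
    (10,3)@(21, 7): e=[132,15,-21] → ·
    (5,4)@(11, 9): e=[44,5,77] → #
    (6,4)@(13, 9): e=[64,13,49] → #
    (7,4)@(15, 9): e=[84,21,21] → #
    (8,4)@(17, 9): e=[104,29,-7] → ·
    (9,4)@(19, 9): e=[124,37,-35] → ·
    (3,5)@(7, 11): e=[16,19,91] → #
    (4,5)@(9, 11): e=[36,27,63] → #
    (7,5)@(15, 11): e=[96,51,-21] → ·
    (2,6)@(5, 13): e=[8,41,77] → #
    (1,7)@(3, 15): e=[0,63,63] → #  [on edge]
  covered (16 px):
    · · · · · · · · · · ·
    · · · · · · · · · · ·
    · · · · · · · · · · ·
    · · · · · · · · · # ·
    · · · · · # # # · · ·
    · · · # # # # · · · ·
    · · # # # · · · · · ·
    · # # # · · · · · · ·
    · # · · · · · · · · ·
    # · · · · · · · · · ·
    · · · · · · · · · · ·
    · · · · · · · · · · ·

Answer: [[10,2],[9,3],[10,3],[7,4],[8,4],[9,4],[10,4],[5,5],[6,5],[7,5],[8,5],[9,5],[10,5],[4,6],[5,6],[6,6],[7,6],[8,6],[9,6],[10,6],[4,7],[5,7],[6,7],[7,7],[8,7],[9,7],[10,7],[7,8],[8,8],[9,8],[10,8],[10,9]]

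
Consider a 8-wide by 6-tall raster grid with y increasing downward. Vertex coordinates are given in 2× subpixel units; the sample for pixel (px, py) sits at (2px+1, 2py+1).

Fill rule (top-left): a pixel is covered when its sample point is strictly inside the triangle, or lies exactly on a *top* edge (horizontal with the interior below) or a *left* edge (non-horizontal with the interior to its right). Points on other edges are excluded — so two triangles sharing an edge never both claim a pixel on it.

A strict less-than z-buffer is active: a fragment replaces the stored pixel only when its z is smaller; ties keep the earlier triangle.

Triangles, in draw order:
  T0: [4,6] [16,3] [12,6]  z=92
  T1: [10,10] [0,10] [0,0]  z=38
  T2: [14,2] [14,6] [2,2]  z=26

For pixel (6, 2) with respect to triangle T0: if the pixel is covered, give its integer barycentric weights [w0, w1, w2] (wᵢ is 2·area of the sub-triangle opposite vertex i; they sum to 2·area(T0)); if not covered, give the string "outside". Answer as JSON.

T0:
  2·area = 24
  edge (4, 6)→(16, 3): d=(12,-3) top-left  bias=+0
  edge (16, 3)→(12, 6): d=(-4,3) right/bottom  bias=-1
  edge (12, 6)→(4, 6): d=(-8,0) right/bottom  bias=-1
    (4,2)@(9, 5): e=[3,13,8] → █
    (5,2)@(11, 5): e=[9,7,8] → █
    (6,2)@(13, 5): e=[15,1,8] → █
    (7,2)@(15, 5): e=[21,-5,8] → ·
    (4,3)@(9, 7): e=[27,5,-8] → ·
    (5,3)@(11, 7): e=[33,-1,-8] → ·
    (6,3)@(13, 7): e=[39,-7,-8] → ·
  covered (3 px):
    · · · · · · · ·
    · · · · · · · ·
    · · · · █ █ █ ·
    · · · · · · · ·
    · · · · · · · ·
    · · · · · · · ·
T1:
  2·area = 100
  edge (10, 10)→(0, 10): d=(-10,0) right/bottom  bias=-1
  edge (0, 10)→(0, 0): d=(0,-10) top-left  bias=+0
  edge (0, 0)→(10, 10): d=(10,10) right/bottom  bias=-1
    (0,0)@(1, 1): e=[90,10,0] → ·  [on edge]
    (0,1)@(1, 3): e=[70,10,20] → █
    (1,1)@(3, 3): e=[70,30,0] → ·  [on edge]
    (0,2)@(1, 5): e=[50,10,40] → █
    (1,2)@(3, 5): e=[50,30,20] → █
    (2,2)@(5, 5): e=[50,50,0] → ·  [on edge]
    (0,3)@(1, 7): e=[30,10,60] → █
    (2,3)@(5, 7): e=[30,50,20] → █
    (3,3)@(7, 7): e=[30,70,0] → ·  [on edge]
    (0,4)@(1, 9): e=[10,10,80] → █
    (3,4)@(7, 9): e=[10,70,20] → █
    (4,4)@(9, 9): e=[10,90,0] → ·  [on edge]
    (5,5)@(11, 11): e=[-10,110,0] → ·  [on edge]
  covered (10 px):
    · · · · · · · ·
    █ · · · · · · ·
    █ █ · · · · · ·
    █ █ █ · · · · ·
    █ █ █ █ · · · ·
    · · · · · · · ·
T2:
  2·area = 48
  edge (14, 2)→(14, 6): d=(0,4) right/bottom  bias=-1
  edge (14, 6)→(2, 2): d=(-12,-4) top-left  bias=+0
  edge (2, 2)→(14, 2): d=(12,0) top-left  bias=+0
    (2,1)@(5, 3): e=[36,0,12] → █  [on edge]
    (3,1)@(7, 3): e=[28,8,12] → █
    (4,1)@(9, 3): e=[20,16,12] → █
    (5,1)@(11, 3): e=[12,24,12] → █
    (6,1)@(13, 3): e=[4,32,12] → █
    (7,1)@(15, 3): e=[-4,40,12] → ·
    (2,2)@(5, 5): e=[36,-24,36] → ·
    (3,2)@(7, 5): e=[28,-16,36] → ·
    (4,2)@(9, 5): e=[20,-8,36] → ·
    (5,2)@(11, 5): e=[12,0,36] → █  [on edge]
    (7,2)@(15, 5): e=[-4,16,36] → ·
    (5,3)@(11, 7): e=[12,-24,60] → ·
  covered (7 px):
    · · · · · · · ·
    · · █ █ █ █ █ ·
    · · · · · █ █ ·
    · · · · · · · ·
    · · · · · · · ·
    · · · · · · · ·

Answer: [1,8,15]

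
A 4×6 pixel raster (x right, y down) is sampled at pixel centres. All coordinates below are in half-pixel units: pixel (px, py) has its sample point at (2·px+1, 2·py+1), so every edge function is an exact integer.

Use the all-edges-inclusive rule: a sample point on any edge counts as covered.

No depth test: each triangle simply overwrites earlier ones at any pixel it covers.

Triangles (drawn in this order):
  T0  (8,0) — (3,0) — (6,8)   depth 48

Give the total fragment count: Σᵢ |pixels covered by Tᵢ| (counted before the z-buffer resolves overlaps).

T0:
  2·area = 40  (B↔C swapped to make it positive)
  edge (8, 0)→(6, 8): d=(-2,8) inclusive
  edge (6, 8)→(3, 0): d=(-3,-8) inclusive
  edge (3, 0)→(8, 0): d=(5,0) inclusive
    (2,0)@(5, 1): e=[22,13,5] → █
    (3,0)@(7, 1): e=[6,29,5] → █
    (2,1)@(5, 3): e=[18,7,15] → █
    (2,2)@(5, 5): e=[14,1,25] → █
    (3,2)@(7, 5): e=[-2,17,25] → ·
    (2,3)@(5, 7): e=[10,-5,35] → ·
  covered (5 px):
    · · █ █
    · · █ █
    · · █ ·
    · · · ·
    · · · ·
    · · · ·

Answer: 5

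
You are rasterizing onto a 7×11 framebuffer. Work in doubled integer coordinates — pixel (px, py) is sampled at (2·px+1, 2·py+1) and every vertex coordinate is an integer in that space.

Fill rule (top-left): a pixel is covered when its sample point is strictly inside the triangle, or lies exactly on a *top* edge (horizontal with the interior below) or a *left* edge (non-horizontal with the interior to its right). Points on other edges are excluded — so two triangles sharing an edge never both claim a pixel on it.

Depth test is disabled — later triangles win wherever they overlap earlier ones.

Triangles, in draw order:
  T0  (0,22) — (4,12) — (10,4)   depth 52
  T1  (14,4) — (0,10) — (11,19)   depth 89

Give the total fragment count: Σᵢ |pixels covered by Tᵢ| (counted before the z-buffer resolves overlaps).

T0:
  2·area = 28
  edge (0, 22)→(4, 12): d=(4,-10) top-left  bias=+0
  edge (4, 12)→(10, 4): d=(6,-8) top-left  bias=+0
  edge (10, 4)→(0, 22): d=(-10,18) right/bottom  bias=-1
    (3,4)@(7, 9): e=[18,6,4] → █
    (4,4)@(9, 9): e=[38,22,-32] → ·
    (2,5)@(5, 11): e=[6,2,20] → █
    (3,5)@(7, 11): e=[26,18,-16] → ·
    (2,6)@(5, 13): e=[14,14,0] → ·  [on edge]
    (1,7)@(3, 15): e=[2,10,16] → █
    (2,7)@(5, 15): e=[22,26,-20] → ·
    (1,8)@(3, 17): e=[10,22,-4] → ·
  covered (3 px):
    · · · · · · ·
    · · · · · · ·
    · · · · · · ·
    · · · · · · ·
    · · · █ · · ·
    · · █ · · · ·
    · · · · · · ·
    · █ · · · · ·
    · · · · · · ·
    · · · · · · ·
    · · · · · · ·
T1:
  2·area = 192  (B↔C swapped to make it positive)
  edge (14, 4)→(11, 19): d=(-3,15) right/bottom  bias=-1
  edge (11, 19)→(0, 10): d=(-11,-9) top-left  bias=+0
  edge (0, 10)→(14, 4): d=(14,-6) top-left  bias=+0
    (6,2)@(13, 5): e=[12,172,8] → █
    (3,3)@(7, 7): e=[96,96,0] → █  [on edge]
    (4,3)@(9, 7): e=[66,114,12] → █
    (5,3)@(11, 7): e=[36,132,24] → █
    (1,4)@(3, 9): e=[150,38,4] → █
    (2,4)@(5, 9): e=[120,56,16] → █
    (6,4)@(13, 9): e=[0,128,64] → ·  [on edge]
    (1,5)@(3, 11): e=[144,16,32] → █
    (6,5)@(13, 11): e=[-6,106,92] → ·
    (1,6)@(3, 13): e=[138,-6,60] → ·
    (2,6)@(5, 13): e=[108,12,72] → █
    (6,6)@(13, 13): e=[-12,84,120] → ·
    (5,9)@(11, 19): e=[0,0,192] → ·  [on edge]
  covered (24 px):
    · · · · · · ·
    · · · · · · ·
    · · · · · · █
    · · · █ █ █ █
    · █ █ █ █ █ ·
    · █ █ █ █ █ ·
    · · █ █ █ █ ·
    · · · █ █ █ ·
    · · · · █ █ ·
    · · · · · · ·
    · · · · · · ·

Final: 27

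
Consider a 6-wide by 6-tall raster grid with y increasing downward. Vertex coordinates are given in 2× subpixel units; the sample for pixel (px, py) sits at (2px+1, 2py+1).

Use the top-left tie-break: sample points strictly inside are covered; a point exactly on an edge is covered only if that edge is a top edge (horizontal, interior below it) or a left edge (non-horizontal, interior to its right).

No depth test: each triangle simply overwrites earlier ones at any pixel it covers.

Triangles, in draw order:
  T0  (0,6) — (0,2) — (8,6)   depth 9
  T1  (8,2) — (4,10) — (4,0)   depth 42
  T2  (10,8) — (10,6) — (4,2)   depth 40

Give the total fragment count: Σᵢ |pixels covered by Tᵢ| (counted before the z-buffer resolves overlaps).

T0:
  2·area = 32
  edge (0, 6)→(0, 2): d=(0,-4) top-left  bias=+0
  edge (0, 2)→(8, 6): d=(8,4) right/bottom  bias=-1
  edge (8, 6)→(0, 6): d=(-8,0) right/bottom  bias=-1
    (0,1)@(1, 3): e=[4,4,24] → █
    (1,1)@(3, 3): e=[12,-4,24] → ·
    (0,2)@(1, 5): e=[4,20,8] → █
    (1,2)@(3, 5): e=[12,12,8] → █
    (2,2)@(5, 5): e=[20,4,8] → █
    (3,2)@(7, 5): e=[28,-4,8] → ·
    (0,3)@(1, 7): e=[4,36,-8] → ·
    (1,3)@(3, 7): e=[12,28,-8] → ·
    (2,3)@(5, 7): e=[20,20,-8] → ·
  covered (4 px):
    · · · · · ·
    █ · · · · ·
    █ █ █ · · ·
    · · · · · ·
    · · · · · ·
    · · · · · ·
T1:
  2·area = 40
  edge (8, 2)→(4, 10): d=(-4,8) right/bottom  bias=-1
  edge (4, 10)→(4, 0): d=(0,-10) top-left  bias=+0
  edge (4, 0)→(8, 2): d=(4,2) right/bottom  bias=-1
    (2,0)@(5, 1): e=[28,10,2] → █
    (3,0)@(7, 1): e=[12,30,-2] → ·
    (2,1)@(5, 3): e=[20,10,10] → █
    (3,1)@(7, 3): e=[4,30,6] → █
    (4,1)@(9, 3): e=[-12,50,2] → ·
    (2,2)@(5, 5): e=[12,10,18] → █
    (3,2)@(7, 5): e=[-4,30,14] → ·
    (2,3)@(5, 7): e=[4,10,26] → █
    (3,3)@(7, 7): e=[-12,30,22] → ·
    (2,4)@(5, 9): e=[-4,10,34] → ·
  covered (5 px):
    · · █ · · ·
    · · █ █ · ·
    · · █ · · ·
    · · █ · · ·
    · · · · · ·
    · · · · · ·
T2:
  2·area = 12  (B↔C swapped to make it positive)
  edge (10, 8)→(4, 2): d=(-6,-6) top-left  bias=+0
  edge (4, 2)→(10, 6): d=(6,4) right/bottom  bias=-1
  edge (10, 6)→(10, 8): d=(0,2) right/bottom  bias=-1
    (1,0)@(3, 1): e=[0,-2,14] → ·  [on edge]
    (2,1)@(5, 3): e=[0,2,10] → █  [on edge]
    (3,1)@(7, 3): e=[12,-6,6] → ·
    (2,2)@(5, 5): e=[-12,14,10] → ·
    (3,2)@(7, 5): e=[0,6,6] → █  [on edge]
    (4,2)@(9, 5): e=[12,-2,2] → ·
    (3,3)@(7, 7): e=[-12,18,6] → ·
    (4,3)@(9, 7): e=[0,10,2] → █  [on edge]
    (5,3)@(11, 7): e=[12,2,-2] → ·
    (4,4)@(9, 9): e=[-12,22,2] → ·
    (5,4)@(11, 9): e=[0,14,-2] → ·  [on edge]
  covered (3 px):
    · · · · · ·
    · · █ · · ·
    · · · █ · ·
    · · · · █ ·
    · · · · · ·
    · · · · · ·

Answer: 12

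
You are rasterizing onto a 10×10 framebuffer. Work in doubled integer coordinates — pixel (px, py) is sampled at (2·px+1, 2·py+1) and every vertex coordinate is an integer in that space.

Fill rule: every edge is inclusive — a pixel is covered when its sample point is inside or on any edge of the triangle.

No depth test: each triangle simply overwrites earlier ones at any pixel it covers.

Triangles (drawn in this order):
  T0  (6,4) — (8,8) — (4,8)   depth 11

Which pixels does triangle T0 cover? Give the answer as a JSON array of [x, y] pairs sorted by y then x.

T0:
  2·area = 16
  edge (6, 4)→(8, 8): d=(2,4) inclusive
  edge (8, 8)→(4, 8): d=(-4,0) inclusive
  edge (4, 8)→(6, 4): d=(2,-4) inclusive
    (2,3)@(5, 7): e=[10,4,2] → #
    (3,3)@(7, 7): e=[2,4,10] → #
    (4,3)@(9, 7): e=[-6,4,18] → ·
    (2,4)@(5, 9): e=[14,-4,6] → ·
    (3,4)@(7, 9): e=[6,-4,14] → ·
  covered (2 px):
    · · · · · · · · · ·
    · · · · · · · · · ·
    · · · · · · · · · ·
    · · # # · · · · · ·
    · · · · · · · · · ·
    · · · · · · · · · ·
    · · · · · · · · · ·
    · · · · · · · · · ·
    · · · · · · · · · ·
    · · · · · · · · · ·

Final: [[2,3],[3,3]]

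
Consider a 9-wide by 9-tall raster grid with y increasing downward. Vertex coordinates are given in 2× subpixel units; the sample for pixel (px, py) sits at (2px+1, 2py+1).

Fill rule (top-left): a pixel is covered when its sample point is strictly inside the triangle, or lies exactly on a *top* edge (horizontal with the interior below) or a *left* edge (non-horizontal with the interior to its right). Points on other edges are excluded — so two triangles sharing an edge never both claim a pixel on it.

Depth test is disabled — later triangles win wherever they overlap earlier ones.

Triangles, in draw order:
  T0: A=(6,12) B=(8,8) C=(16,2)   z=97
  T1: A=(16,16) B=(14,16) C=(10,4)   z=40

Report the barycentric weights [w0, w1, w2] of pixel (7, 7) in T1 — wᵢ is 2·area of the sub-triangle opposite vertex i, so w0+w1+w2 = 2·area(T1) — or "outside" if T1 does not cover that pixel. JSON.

T0:
  2·area = 20
  edge (6, 12)→(8, 8): d=(2,-4) top-left  bias=+0
  edge (8, 8)→(16, 2): d=(8,-6) top-left  bias=+0
  edge (16, 2)→(6, 12): d=(-10,10) right/bottom  bias=-1
    (8,0)@(17, 1): e=[22,-2,0] → ·  [on edge]
    (7,1)@(15, 3): e=[18,2,0] → ·  [on edge]
    (6,2)@(13, 5): e=[14,6,0] → ·  [on edge]
    (5,3)@(11, 7): e=[10,10,0] → ·  [on edge]
    (4,4)@(9, 9): e=[6,14,0] → ·  [on edge]
    (3,5)@(7, 11): e=[2,18,0] → ·  [on edge]
    (2,6)@(5, 13): e=[-2,22,0] → ·  [on edge]
    (1,7)@(3, 15): e=[-6,26,0] → ·  [on edge]
    (0,8)@(1, 17): e=[-10,30,0] → ·  [on edge]
  covered (0 px):
    · · · · · · · · ·
    · · · · · · · · ·
    · · · · · · · · ·
    · · · · · · · · ·
    · · · · · · · · ·
    · · · · · · · · ·
    · · · · · · · · ·
    · · · · · · · · ·
    · · · · · · · · ·
T1:
  2·area = 24
  edge (16, 16)→(14, 16): d=(-2,0) right/bottom  bias=-1
  edge (14, 16)→(10, 4): d=(-4,-12) top-left  bias=+0
  edge (10, 4)→(16, 16): d=(6,12) right/bottom  bias=-1
    (4,0)@(9, 1): e=[30,0,-6] → ·  [on edge]
    (5,3)@(11, 7): e=[18,0,6] → █  [on edge]
    (6,3)@(13, 7): e=[18,24,-18] → ·
    (5,4)@(11, 9): e=[14,-8,18] → ·
    (6,5)@(13, 11): e=[10,8,6] → █
    (7,5)@(15, 11): e=[10,32,-18] → ·
    (6,6)@(13, 13): e=[6,0,18] → █  [on edge]
    (7,6)@(15, 13): e=[6,24,-6] → ·
    (6,7)@(13, 15): e=[2,-8,30] → ·
    (7,7)@(15, 15): e=[2,16,6] → █
    (8,7)@(17, 15): e=[2,40,-18] → ·
    (7,8)@(15, 17): e=[-2,8,18] → ·
  covered (4 px):
    · · · · · · · · ·
    · · · · · · · · ·
    · · · · · · · · ·
    · · · · · █ · · ·
    · · · · · · · · ·
    · · · · · · █ · ·
    · · · · · · █ · ·
    · · · · · · · █ ·
    · · · · · · · · ·

Final: [16,6,2]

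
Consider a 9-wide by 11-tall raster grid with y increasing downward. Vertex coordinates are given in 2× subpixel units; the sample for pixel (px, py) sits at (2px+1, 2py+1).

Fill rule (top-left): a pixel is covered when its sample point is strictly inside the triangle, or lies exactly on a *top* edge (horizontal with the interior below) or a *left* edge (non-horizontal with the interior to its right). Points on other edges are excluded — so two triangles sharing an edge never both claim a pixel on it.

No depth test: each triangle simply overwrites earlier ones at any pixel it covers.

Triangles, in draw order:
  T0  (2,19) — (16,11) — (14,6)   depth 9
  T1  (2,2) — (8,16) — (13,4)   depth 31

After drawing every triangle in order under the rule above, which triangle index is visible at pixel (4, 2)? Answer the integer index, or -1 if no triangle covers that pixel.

T0:
  2·area = 86  (B↔C swapped to make it positive)
  edge (2, 19)→(14, 6): d=(12,-13) top-left  bias=+0
  edge (14, 6)→(16, 11): d=(2,5) right/bottom  bias=-1
  edge (16, 11)→(2, 19): d=(-14,8) right/bottom  bias=-1
    (6,4)@(13, 9): e=[23,11,52] → X
    (7,4)@(15, 9): e=[49,1,36] → X
    (8,4)@(17, 9): e=[75,-9,20] → .
    (5,5)@(11, 11): e=[21,25,40] → X
    (8,5)@(17, 11): e=[99,-5,-8] → .
    (4,6)@(9, 13): e=[19,39,28] → X
    (6,6)@(13, 13): e=[71,19,-4] → .
    (7,6)@(15, 13): e=[97,9,-20] → .
    (3,7)@(7, 15): e=[17,53,16] → X
    (4,7)@(9, 15): e=[43,43,0] → .  [on edge]
    (5,7)@(11, 15): e=[69,33,-16] → .
    (2,8)@(5, 17): e=[15,67,4] → X
  covered (9 px):
    . . . . . . . . .
    . . . . . . . . .
    . . . . . . . . .
    . . . . . . . . .
    . . . . . . X X .
    . . . . . X X X .
    . . . . X X . . .
    . . . X . . . . .
    . . X . . . . . .
    . . . . . . . . .
    . . . . . . . . .
T1:
  2·area = 142  (B↔C swapped to make it positive)
  edge (2, 2)→(13, 4): d=(11,2) right/bottom  bias=-1
  edge (13, 4)→(8, 16): d=(-5,12) right/bottom  bias=-1
  edge (8, 16)→(2, 2): d=(-6,-14) top-left  bias=+0
    (1,1)@(3, 3): e=[9,125,8] → X
    (2,1)@(5, 3): e=[5,101,36] → X
    (3,1)@(7, 3): e=[1,77,64] → X
    (4,1)@(9, 3): e=[-3,53,92] → .
    (1,2)@(3, 5): e=[31,115,-4] → .
    (2,2)@(5, 5): e=[27,91,24] → X
    (4,2)@(9, 5): e=[19,43,80] → X
    (5,2)@(11, 5): e=[15,19,108] → X
    (6,2)@(13, 5): e=[11,-5,136] → .
    (2,3)@(5, 7): e=[49,81,12] → X
    (6,3)@(13, 7): e=[33,-15,124] → .
    (2,4)@(5, 9): e=[71,71,0] → X  [on edge]
  covered (18 px):
    . . . . . . . . .
    . X X X . . . . .
    . . X X X X . . .
    . . X X X X . . .
    . . X X X . . . .
    . . . X X . . . .
    . . . X X . . . .
    . . . . . . . . .
    . . . . . . . . .
    . . . . . . . . .
    . . . . . . . . .

Z-buffer (winner per pixel, '.' = empty):
  . . . . . . . . .
  . 1 1 1 . . . . .
  . . 1 1 1 1 . . .
  . . 1 1 1 1 . . .
  . . 1 1 1 . 0 0 .
  . . . 1 1 0 0 0 .
  . . . 1 1 0 . . .
  . . . 0 . . . . .
  . . 0 . . . . . .
  . . . . . . . . .
  . . . . . . . . .

Result: 1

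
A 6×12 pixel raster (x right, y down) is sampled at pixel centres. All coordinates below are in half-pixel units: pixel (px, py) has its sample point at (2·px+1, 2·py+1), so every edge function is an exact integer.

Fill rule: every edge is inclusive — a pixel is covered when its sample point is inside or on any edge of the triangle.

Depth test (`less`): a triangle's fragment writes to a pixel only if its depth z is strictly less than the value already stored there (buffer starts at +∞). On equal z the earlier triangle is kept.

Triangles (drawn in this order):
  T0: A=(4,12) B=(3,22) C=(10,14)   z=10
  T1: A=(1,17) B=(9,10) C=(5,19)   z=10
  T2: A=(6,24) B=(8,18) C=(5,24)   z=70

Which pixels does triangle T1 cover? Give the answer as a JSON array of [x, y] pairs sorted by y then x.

T0:
  2·area = 62  (B↔C swapped to make it positive)
  edge (4, 12)→(10, 14): d=(6,2) inclusive
  edge (10, 14)→(3, 22): d=(-7,8) inclusive
  edge (3, 22)→(4, 12): d=(1,-10) inclusive
    (0,5)@(1, 11): e=[0,93,-31] → ·  [on edge]
    (2,6)@(5, 13): e=[4,47,11] → █
    (3,6)@(7, 13): e=[0,31,31] → █  [on edge]
    (4,6)@(9, 13): e=[-4,15,51] → ·
    (2,7)@(5, 15): e=[16,33,13] → █
    (4,7)@(9, 15): e=[8,1,53] → █
    (5,7)@(11, 15): e=[4,-15,73] → ·
    (2,8)@(5, 17): e=[28,19,15] → █
    (4,8)@(9, 17): e=[20,-13,55] → ·
    (2,9)@(5, 19): e=[40,5,17] → █
    (3,9)@(7, 19): e=[36,-11,37] → ·
    (2,10)@(5, 21): e=[52,-9,19] → ·
  covered (8 px):
    · · · · · ·
    · · · · · ·
    · · · · · ·
    · · · · · ·
    · · · · · ·
    · · · · · ·
    · · █ █ · ·
    · · █ █ █ ·
    · · █ █ · ·
    · · █ · · ·
    · · · · · ·
    · · · · · ·
T1:
  2·area = 44
  edge (1, 17)→(9, 10): d=(8,-7) inclusive
  edge (9, 10)→(5, 19): d=(-4,9) inclusive
  edge (5, 19)→(1, 17): d=(-4,-2) inclusive
    (3,6)@(7, 13): e=[10,6,28] → █
    (4,6)@(9, 13): e=[24,-12,32] → ·
    (2,7)@(5, 15): e=[12,16,16] → █
    (3,7)@(7, 15): e=[26,-2,20] → ·
    (0,8)@(1, 17): e=[0,44,0] → █  [on edge]
    (1,8)@(3, 17): e=[14,26,4] → █
    (3,8)@(7, 17): e=[42,-10,12] → ·
    (0,9)@(1, 19): e=[16,36,-8] → ·
    (1,9)@(3, 19): e=[30,18,-4] → ·
    (2,9)@(5, 19): e=[44,0,0] → █  [on edge]
    (3,9)@(7, 19): e=[58,-18,4] → ·
    (2,10)@(5, 21): e=[60,-8,-8] → ·
    (4,10)@(9, 21): e=[88,-44,0] → ·  [on edge]
  covered (6 px):
    · · · · · ·
    · · · · · ·
    · · · · · ·
    · · · · · ·
    · · · · · ·
    · · · · · ·
    · · · █ · ·
    · · █ · · ·
    █ █ █ · · ·
    · · █ · · ·
    · · · · · ·
    · · · · · ·
T2:
  2·area = 6  (B↔C swapped to make it positive)
  edge (6, 24)→(5, 24): d=(-1,0) inclusive
  edge (5, 24)→(8, 18): d=(3,-6) inclusive
  edge (8, 18)→(6, 24): d=(-2,6) inclusive
    (5,4)@(11, 9): e=[15,-9,0] → ·  [on edge]
    (4,7)@(9, 15): e=[9,-3,0] → ·  [on edge]
    (3,10)@(7, 21): e=[3,3,0] → █  [on edge]
    (4,10)@(9, 21): e=[3,15,-12] → ·
    (3,11)@(7, 23): e=[1,9,-4] → ·
  covered (1 px):
    · · · · · ·
    · · · · · ·
    · · · · · ·
    · · · · · ·
    · · · · · ·
    · · · · · ·
    · · · · · ·
    · · · · · ·
    · · · · · ·
    · · · · · ·
    · · · █ · ·
    · · · · · ·

Final: [[3,6],[2,7],[0,8],[1,8],[2,8],[2,9]]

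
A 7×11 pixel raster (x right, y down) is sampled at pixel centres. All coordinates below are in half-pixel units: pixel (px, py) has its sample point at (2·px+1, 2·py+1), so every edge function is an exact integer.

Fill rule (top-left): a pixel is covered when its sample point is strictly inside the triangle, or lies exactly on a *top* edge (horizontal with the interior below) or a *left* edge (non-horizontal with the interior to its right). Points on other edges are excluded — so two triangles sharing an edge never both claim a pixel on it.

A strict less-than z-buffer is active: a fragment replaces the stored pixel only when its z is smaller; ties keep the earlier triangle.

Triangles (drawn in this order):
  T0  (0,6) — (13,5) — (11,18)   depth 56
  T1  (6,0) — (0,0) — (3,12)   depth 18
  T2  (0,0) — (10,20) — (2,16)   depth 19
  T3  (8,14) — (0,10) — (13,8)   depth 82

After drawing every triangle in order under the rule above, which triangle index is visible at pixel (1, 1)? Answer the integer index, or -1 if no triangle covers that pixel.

T0:
  2·area = 167
  edge (0, 6)→(13, 5): d=(13,-1) top-left  bias=+0
  edge (13, 5)→(11, 18): d=(-2,13) right/bottom  bias=-1
  edge (11, 18)→(0, 6): d=(-11,-12) top-left  bias=+0
    (6,2)@(13, 5): e=[0,0,167] → ·  [on edge]
    (0,3)@(1, 7): e=[14,152,1] → █
    (1,3)@(3, 7): e=[16,126,25] → █
    (2,3)@(5, 7): e=[18,100,49] → █
    (3,3)@(7, 7): e=[20,74,73] → █
    (4,3)@(9, 7): e=[22,48,97] → █
    (5,3)@(11, 7): e=[24,22,121] → █
    (6,3)@(13, 7): e=[26,-4,145] → ·
    (0,4)@(1, 9): e=[40,148,-21] → ·
    (1,4)@(3, 9): e=[42,122,3] → █
    (6,4)@(13, 9): e=[52,-8,123] → ·
    (1,5)@(3, 11): e=[68,118,-19] → ·
  covered (21 px):
    · · · · · · ·
    · · · · · · ·
    · · · · · · ·
    █ █ █ █ █ █ ·
    · █ █ █ █ █ ·
    · · █ █ █ █ ·
    · · · █ █ █ ·
    · · · · █ █ ·
    · · · · · █ ·
    · · · · · · ·
    · · · · · · ·
T1:
  2·area = 72  (B↔C swapped to make it positive)
  edge (6, 0)→(3, 12): d=(-3,12) right/bottom  bias=-1
  edge (3, 12)→(0, 0): d=(-3,-12) top-left  bias=+0
  edge (0, 0)→(6, 0): d=(6,0) top-left  bias=+0
    (0,0)@(1, 1): e=[57,9,6] → █
    (1,0)@(3, 1): e=[33,33,6] → █
    (2,0)@(5, 1): e=[9,57,6] → █
    (3,0)@(7, 1): e=[-15,81,6] → ·
    (0,1)@(1, 3): e=[51,3,18] → █
    (3,1)@(7, 3): e=[-21,75,18] → ·
    (0,2)@(1, 5): e=[45,-3,30] → ·
    (1,2)@(3, 5): e=[21,21,30] → █
    (2,2)@(5, 5): e=[-3,45,30] → ·
    (1,3)@(3, 7): e=[15,15,42] → █
    (2,3)@(5, 7): e=[-9,39,42] → ·
    (1,4)@(3, 9): e=[9,9,54] → █
  covered (10 px):
    █ █ █ · · · ·
    █ █ █ · · · ·
    · █ · · · · ·
    · █ · · · · ·
    · █ · · · · ·
    · █ · · · · ·
    · · · · · · ·
    · · · · · · ·
    · · · · · · ·
    · · · · · · ·
    · · · · · · ·
T2:
  2·area = 120
  edge (0, 0)→(10, 20): d=(10,20) right/bottom  bias=-1
  edge (10, 20)→(2, 16): d=(-8,-4) top-left  bias=+0
  edge (2, 16)→(0, 0): d=(-2,-16) top-left  bias=+0
    (0,1)@(1, 3): e=[10,100,10] → █
    (1,1)@(3, 3): e=[-30,108,42] → ·
    (0,2)@(1, 5): e=[30,84,6] → █
    (1,2)@(3, 5): e=[-10,92,38] → ·
    (0,3)@(1, 7): e=[50,68,2] → █
    (1,3)@(3, 7): e=[10,76,34] → █
    (2,3)@(5, 7): e=[-30,84,66] → ·
    (0,4)@(1, 9): e=[70,52,-2] → ·
    (1,4)@(3, 9): e=[30,60,30] → █
    (2,4)@(5, 9): e=[-10,68,62] → ·
    (1,5)@(3, 11): e=[50,44,26] → █
    (2,5)@(5, 11): e=[10,52,58] → █
  covered (15 px):
    · · · · · · ·
    █ · · · · · ·
    █ · · · · · ·
    █ █ · · · · ·
    · █ · · · · ·
    · █ █ · · · ·
    · █ █ · · · ·
    · █ █ █ · · ·
    · · █ █ · · ·
    · · · · █ · ·
    · · · · · · ·
T3:
  2·area = 68
  edge (8, 14)→(0, 10): d=(-8,-4) top-left  bias=+0
  edge (0, 10)→(13, 8): d=(13,-2) top-left  bias=+0
  edge (13, 8)→(8, 14): d=(-5,6) right/bottom  bias=-1
    (3,4)@(7, 9): e=[36,1,31] → █
    (4,4)@(9, 9): e=[44,5,19] → █
    (5,4)@(11, 9): e=[52,9,7] → █
    (6,4)@(13, 9): e=[60,13,-5] → ·
    (1,5)@(3, 11): e=[4,19,45] → █
    (2,5)@(5, 11): e=[12,23,33] → █
    (5,5)@(11, 11): e=[36,35,-3] → ·
    (1,6)@(3, 13): e=[-12,45,35] → ·
    (2,6)@(5, 13): e=[-4,49,23] → ·
    (3,6)@(7, 13): e=[4,53,11] → █
    (4,6)@(9, 13): e=[12,57,-1] → ·
    (3,7)@(7, 15): e=[-12,79,1] → ·
  covered (8 px):
    · · · · · · ·
    · · · · · · ·
    · · · · · · ·
    · · · · · · ·
    · · · █ █ █ ·
    · █ █ █ █ · ·
    · · · █ · · ·
    · · · · · · ·
    · · · · · · ·
    · · · · · · ·
    · · · · · · ·

Z-buffer (winner per pixel, '.' = empty):
  1 1 1 . . . .
  1 1 1 . . . .
  2 1 . . . . .
  2 1 0 0 0 0 .
  . 1 0 0 0 0 .
  . 1 2 0 0 0 .
  . 2 2 0 0 0 .
  . 2 2 2 0 0 .
  . . 2 2 . 0 .
  . . . . 2 . .
  . . . . . . .

Result: 1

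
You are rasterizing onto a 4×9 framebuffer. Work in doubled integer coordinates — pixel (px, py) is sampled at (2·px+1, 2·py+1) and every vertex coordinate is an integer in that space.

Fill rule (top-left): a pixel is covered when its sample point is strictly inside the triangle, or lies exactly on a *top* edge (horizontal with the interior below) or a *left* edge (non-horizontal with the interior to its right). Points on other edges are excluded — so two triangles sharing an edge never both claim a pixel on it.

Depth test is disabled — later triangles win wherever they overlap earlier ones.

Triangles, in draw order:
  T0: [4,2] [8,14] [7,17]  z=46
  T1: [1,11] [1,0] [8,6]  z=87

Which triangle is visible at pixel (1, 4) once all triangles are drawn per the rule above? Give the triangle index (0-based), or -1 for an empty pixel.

T0:
  2·area = 24
  edge (4, 2)→(8, 14): d=(4,12) right/bottom  bias=-1
  edge (8, 14)→(7, 17): d=(-1,3) right/bottom  bias=-1
  edge (7, 17)→(4, 2): d=(-3,-15) top-left  bias=+0
    (2,2)@(5, 5): e=[0,18,6] → ·  [on edge]
    (2,3)@(5, 7): e=[8,16,0] → #  [on edge]
    (3,3)@(7, 7): e=[-16,10,30] → ·
    (2,4)@(5, 9): e=[16,14,-6] → ·
    (3,5)@(7, 11): e=[0,6,18] → ·  [on edge]
    (3,6)@(7, 13): e=[8,4,12] → #
    (3,7)@(7, 15): e=[16,2,6] → #
    (3,8)@(7, 17): e=[24,0,0] → ·  [on edge]
  covered (3 px):
    · · · ·
    · · · ·
    · · · ·
    · · # ·
    · · · ·
    · · · ·
    · · · #
    · · · #
    · · · ·
T1:
  2·area = 77
  edge (1, 11)→(1, 0): d=(0,-11) top-left  bias=+0
  edge (1, 0)→(8, 6): d=(7,6) right/bottom  bias=-1
  edge (8, 6)→(1, 11): d=(-7,5) right/bottom  bias=-1
    (0,0)@(1, 1): e=[0,7,70] → #  [on edge]
    (1,0)@(3, 1): e=[22,-5,60] → ·
    (0,1)@(1, 3): e=[0,21,56] → #  [on edge]
    (1,1)@(3, 3): e=[22,9,46] → #
    (2,1)@(5, 3): e=[44,-3,36] → ·
    (0,2)@(1, 5): e=[0,35,42] → #  [on edge]
    (2,2)@(5, 5): e=[44,11,22] → #
    (3,2)@(7, 5): e=[66,-1,12] → ·
    (0,3)@(1, 7): e=[0,49,28] → #  [on edge]
    (3,3)@(7, 7): e=[66,13,-2] → ·
    (0,4)@(1, 9): e=[0,63,14] → #  [on edge]
    (2,4)@(5, 9): e=[44,39,-6] → ·
    (0,5)@(1, 11): e=[0,77,0] → ·  [on edge]
    (0,6)@(1, 13): e=[0,91,-14] → ·  [on edge]
    (0,7)@(1, 15): e=[0,105,-28] → ·  [on edge]
    (0,8)@(1, 17): e=[0,119,-42] → ·  [on edge]
  covered (11 px):
    # · · ·
    # # · ·
    # # # ·
    # # # ·
    # # · ·
    · · · ·
    · · · ·
    · · · ·
    · · · ·

Z-buffer (winner per pixel, '.' = empty):
  1 . . .
  1 1 . .
  1 1 1 .
  1 1 1 .
  1 1 . .
  . . . .
  . . . 0
  . . . 0
  . . . .

Final: 1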